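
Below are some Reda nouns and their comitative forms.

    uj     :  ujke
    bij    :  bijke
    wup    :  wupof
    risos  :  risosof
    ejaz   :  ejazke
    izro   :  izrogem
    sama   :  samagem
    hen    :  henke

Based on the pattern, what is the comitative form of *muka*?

mukagem

The alternation tracks the final sound of the stem — -of when the stem ends in a voiceless consonant (*wup*, *risos*); -ke when the stem ends in a voiced consonant (*uj*, *bij*, *ejaz*, *hen*); -gem when the stem ends in a vowel (*izro*, *sama*).
The final sound of *muka* is /a/, which is a vowel, so the suffix is -gem, giving *mukagem*.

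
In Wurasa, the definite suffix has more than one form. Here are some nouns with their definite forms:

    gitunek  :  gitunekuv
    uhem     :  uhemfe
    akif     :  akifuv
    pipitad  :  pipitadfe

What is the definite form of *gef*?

gefuv

The pattern is voicing of the final consonant: -uv when the stem ends in a voiceless consonant (*gitunek*, *akif*); -fe when the stem ends in a voiced consonant (*uhem*, *pipitad*).
*gef*: final consonant = /f/, voiceless → -uv → *gefuv*.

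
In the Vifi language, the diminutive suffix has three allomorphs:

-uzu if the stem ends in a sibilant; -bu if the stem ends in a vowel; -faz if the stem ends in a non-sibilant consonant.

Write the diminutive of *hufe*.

*hufe*: final sound = /e/, a vowel → -bu → *hufebu*.

hufebu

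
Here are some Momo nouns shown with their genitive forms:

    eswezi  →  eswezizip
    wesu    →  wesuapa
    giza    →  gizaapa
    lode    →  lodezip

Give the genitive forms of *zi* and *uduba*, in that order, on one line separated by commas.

zizip, udubaapa

The alternation tracks the last vowel of the stem — -zip when the last vowel of the stem is a front vowel (*eswezi*, *lode*); -apa when the last vowel of the stem is a back vowel (*wesu*, *giza*).
*zi* — last vowel /i/ (a front vowel) → -zip → *zizip*.
*uduba*: last vowel = /a/, a back vowel → -apa → *udubaapa*.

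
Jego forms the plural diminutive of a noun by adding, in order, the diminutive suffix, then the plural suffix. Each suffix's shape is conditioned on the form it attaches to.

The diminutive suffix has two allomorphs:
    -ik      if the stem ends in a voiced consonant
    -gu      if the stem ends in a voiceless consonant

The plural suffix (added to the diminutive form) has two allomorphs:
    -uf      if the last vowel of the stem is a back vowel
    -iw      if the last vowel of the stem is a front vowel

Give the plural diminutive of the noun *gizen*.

gizenikiw

The final consonant of *gizen* is /n/, which is voiced, so the diminutive suffix is -ik, giving *gizenik*.
The last vowel of the diminutive form *gizenik* is /i/, which is a front vowel, so the plural suffix is -iw, giving *gizenikiw*.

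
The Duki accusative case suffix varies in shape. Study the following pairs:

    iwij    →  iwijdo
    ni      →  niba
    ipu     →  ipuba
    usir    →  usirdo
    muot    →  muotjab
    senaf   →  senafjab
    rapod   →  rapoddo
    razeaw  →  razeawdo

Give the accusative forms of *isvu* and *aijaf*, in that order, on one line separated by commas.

Looking at the final sound of each stem: -jab when the stem ends in a voiceless consonant (*muot*, *senaf*); -do when the stem ends in a voiced consonant (*iwij*, *usir*, *rapod*, *razeaw*); -ba when the stem ends in a vowel (*ni*, *ipu*).
*isvu*: final sound = /u/, a vowel → -ba → *isvuba*.
Since the final sound of *aijaf* is /f/ (a voiceless consonant), it takes -jab, giving *aijafjab*.

isvuba, aijafjab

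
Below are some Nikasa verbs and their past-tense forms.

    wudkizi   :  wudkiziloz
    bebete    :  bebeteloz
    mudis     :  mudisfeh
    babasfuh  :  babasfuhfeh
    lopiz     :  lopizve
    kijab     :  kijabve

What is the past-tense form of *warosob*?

The pattern is voicing of the final sound: -feh when the stem ends in a voiceless consonant (*mudis*, *babasfuh*); -ve when the stem ends in a voiced consonant (*lopiz*, *kijab*); -loz when the stem ends in a vowel (*wudkizi*, *bebete*).
*warosob*: final sound = /b/, a voiced consonant → -ve → *warosobve*.

warosobve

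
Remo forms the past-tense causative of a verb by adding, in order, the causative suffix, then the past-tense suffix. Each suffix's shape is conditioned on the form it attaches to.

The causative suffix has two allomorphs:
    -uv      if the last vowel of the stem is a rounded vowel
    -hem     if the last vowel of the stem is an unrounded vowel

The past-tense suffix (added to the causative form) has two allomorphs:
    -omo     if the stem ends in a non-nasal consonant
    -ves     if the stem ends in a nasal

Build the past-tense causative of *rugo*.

The last vowel of *rugo* is /o/, which is a rounded vowel, so the causative suffix is -uv, giving *rugouv*.
The causative form *rugouv*: final consonant = /v/, non-nasal → -omo → *rugouvomo*.

rugouvomo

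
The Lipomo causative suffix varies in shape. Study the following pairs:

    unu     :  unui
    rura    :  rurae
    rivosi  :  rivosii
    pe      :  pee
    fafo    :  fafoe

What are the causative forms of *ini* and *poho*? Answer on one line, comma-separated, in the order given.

The alternation tracks the last vowel of the stem — -i when the last vowel of the stem is a high vowel (*unu*, *rivosi*); -e when the last vowel of the stem is a non-high vowel (*rura*, *pe*, *fafo*).
*ini* — last vowel /i/ (a high vowel) → -i → *inii*.
*poho* — last vowel /o/ (a non-high vowel) → -e → *pohoe*.

inii, pohoe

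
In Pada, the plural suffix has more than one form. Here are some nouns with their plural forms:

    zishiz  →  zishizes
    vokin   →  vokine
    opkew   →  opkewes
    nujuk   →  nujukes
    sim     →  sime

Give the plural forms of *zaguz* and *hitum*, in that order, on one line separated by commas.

zaguzes, hitume

The suffix is conditioned by the final consonant: -e when the stem ends in a nasal (*vokin*, *sim*); -es when the stem ends in a non-nasal consonant (*zishiz*, *opkew*, *nujuk*).
*zaguz* — final consonant /z/ (non-nasal) → -es → *zaguzes*.
*hitum*: final consonant = /m/, a nasal → -e → *hitume*.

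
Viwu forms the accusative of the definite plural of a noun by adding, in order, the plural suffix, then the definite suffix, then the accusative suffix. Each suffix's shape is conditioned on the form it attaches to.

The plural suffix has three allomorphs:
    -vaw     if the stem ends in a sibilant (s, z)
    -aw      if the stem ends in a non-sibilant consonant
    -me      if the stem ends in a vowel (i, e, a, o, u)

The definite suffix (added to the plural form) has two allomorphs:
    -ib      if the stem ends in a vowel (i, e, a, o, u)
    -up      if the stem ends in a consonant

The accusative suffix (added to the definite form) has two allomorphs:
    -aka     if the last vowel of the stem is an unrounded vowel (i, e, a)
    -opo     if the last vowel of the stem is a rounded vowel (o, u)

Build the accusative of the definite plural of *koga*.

kogameibaka

*koga*: final sound = /a/, a vowel → -me → *kogame*.
The plural form *kogame* — final sound /e/ (a vowel) → -ib → *kogameib*.
The definite form *kogameib* — last vowel /i/ (an unrounded vowel) → -aka → *kogameibaka*.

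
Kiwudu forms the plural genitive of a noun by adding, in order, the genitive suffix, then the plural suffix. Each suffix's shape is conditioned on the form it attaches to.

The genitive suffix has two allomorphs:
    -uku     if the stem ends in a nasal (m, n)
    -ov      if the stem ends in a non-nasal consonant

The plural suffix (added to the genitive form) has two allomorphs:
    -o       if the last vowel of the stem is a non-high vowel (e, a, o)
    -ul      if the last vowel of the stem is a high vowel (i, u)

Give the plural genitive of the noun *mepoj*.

The final consonant of *mepoj* is /j/, which is non-nasal, so the genitive suffix is -ov, giving *mepojov*.
The last vowel of the genitive form *mepojov* is /o/, which is a non-high vowel, so the plural suffix is -o, giving *mepojovo*.

mepojovo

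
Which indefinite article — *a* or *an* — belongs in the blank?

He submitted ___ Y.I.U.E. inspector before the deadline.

a

The indefinite article is chosen by the initial *sound* of the following word, not its spelling.
The initialism *Y.I.U.E.* is read letter by letter; the first letter, Y, is pronounced /waɪ/, which begins with a consonant sound.
So the article is *a*: He submitted a Y.I.U.E. inspector before the deadline.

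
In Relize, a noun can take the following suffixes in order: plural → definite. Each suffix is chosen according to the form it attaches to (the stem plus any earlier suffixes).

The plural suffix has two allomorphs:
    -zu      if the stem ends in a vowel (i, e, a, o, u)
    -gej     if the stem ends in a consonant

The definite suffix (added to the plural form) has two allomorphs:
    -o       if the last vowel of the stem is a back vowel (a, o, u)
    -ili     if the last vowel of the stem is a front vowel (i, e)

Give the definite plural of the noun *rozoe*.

*rozoe*: final sound = /e/, a vowel → -zu → *rozoezu*.
Since the last vowel of the plural form *rozoezu* is /u/ (a back vowel), it takes -o, giving *rozoezuo*.

rozoezuo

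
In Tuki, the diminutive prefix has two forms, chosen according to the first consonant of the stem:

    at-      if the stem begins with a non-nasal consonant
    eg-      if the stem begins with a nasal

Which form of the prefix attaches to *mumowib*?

eg-

*mumowib* — first consonant /m/ (a nasal) → eg-.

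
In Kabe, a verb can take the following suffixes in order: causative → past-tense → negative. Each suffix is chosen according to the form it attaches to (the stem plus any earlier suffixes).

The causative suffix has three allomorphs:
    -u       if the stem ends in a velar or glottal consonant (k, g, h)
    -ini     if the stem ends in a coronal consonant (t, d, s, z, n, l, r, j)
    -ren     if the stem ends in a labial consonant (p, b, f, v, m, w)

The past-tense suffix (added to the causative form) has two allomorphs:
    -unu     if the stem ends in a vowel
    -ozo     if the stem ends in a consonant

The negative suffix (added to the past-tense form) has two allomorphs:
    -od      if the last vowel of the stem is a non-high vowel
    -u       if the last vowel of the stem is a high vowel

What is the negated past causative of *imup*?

Since the final consonant of *imup* is /p/ (labial), it takes -ren, giving *imupren*.
The causative form *imupren* — final sound /n/ (a consonant) → -ozo → *imuprenozo*.
Since the last vowel of the past-tense form *imuprenozo* is /o/ (a non-high vowel), it takes -od, giving *imuprenozood*.

imuprenozood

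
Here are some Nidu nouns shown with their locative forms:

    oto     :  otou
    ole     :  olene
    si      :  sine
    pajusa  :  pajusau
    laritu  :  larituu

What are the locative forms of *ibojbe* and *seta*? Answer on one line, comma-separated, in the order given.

The alternation tracks the last vowel of the stem — -ne when the last vowel of the stem is a front vowel (*ole*, *si*); -u when the last vowel of the stem is a back vowel (*oto*, *pajusa*, *laritu*).
*ibojbe* — last vowel /e/ (a front vowel) → -ne → *ibojbene*.
*seta*: last vowel = /a/, a back vowel → -u → *setau*.

ibojbene, setau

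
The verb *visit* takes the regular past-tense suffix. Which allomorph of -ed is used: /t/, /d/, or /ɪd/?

The stem *visit* ends in /t/ or /d/.
The -ed suffix is realized as /ɪd/ after /t, d/; as /t/ after other voiceless consonants; and as /d/ after other voiced sounds.
So -ed on *visit* is pronounced /ɪd/.

/ɪd/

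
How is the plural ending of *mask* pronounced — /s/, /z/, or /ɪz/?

/s/

The stem *mask* ends in a voiceless non-sibilant consonant.
The plural suffix surfaces as /ɪz/ after sibilants, /s/ after other voiceless consonants, and /z/ after other voiced sounds.
So the plural -s on *mask* is pronounced /s/.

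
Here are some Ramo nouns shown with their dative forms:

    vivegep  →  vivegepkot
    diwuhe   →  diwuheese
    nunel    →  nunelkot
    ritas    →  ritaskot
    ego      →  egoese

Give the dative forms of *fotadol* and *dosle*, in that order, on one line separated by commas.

fotadolkot, dosleese

The pattern is consonant vs. vowel: -kot when the stem ends in a consonant (*vivegep*, *nunel*, *ritas*); -ese when the stem ends in a vowel (*diwuhe*, *ego*).
*fotadol* — final sound /l/ (a consonant) → -kot → *fotadolkot*.
The final sound of *dosle* is /e/, which is a vowel, so the suffix is -ese, giving *dosleese*.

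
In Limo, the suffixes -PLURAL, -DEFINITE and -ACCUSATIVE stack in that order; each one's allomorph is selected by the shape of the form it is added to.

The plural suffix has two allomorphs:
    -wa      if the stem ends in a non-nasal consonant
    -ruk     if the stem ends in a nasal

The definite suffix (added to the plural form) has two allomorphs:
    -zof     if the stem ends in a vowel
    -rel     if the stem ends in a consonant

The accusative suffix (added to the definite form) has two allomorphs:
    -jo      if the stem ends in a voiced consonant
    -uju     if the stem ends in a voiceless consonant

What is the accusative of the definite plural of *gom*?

gomrukreljo

*gom* — final consonant /m/ (a nasal) → -ruk → *gomruk*.
The final sound of the plural form *gomruk* is /k/, which is a consonant, so the definite suffix is -rel, giving *gomrukrel*.
Since the final consonant of the definite form *gomrukrel* is /l/ (voiced), it takes -jo, giving *gomrukreljo*.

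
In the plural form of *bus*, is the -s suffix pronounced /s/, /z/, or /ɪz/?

The stem *bus* ends in a sibilant (/s, z, ʃ, ʒ, tʃ, dʒ/).
The plural suffix surfaces as /ɪz/ after sibilants, /s/ after other voiceless consonants, and /z/ after other voiced sounds.
So the plural -s on *bus* is pronounced /ɪz/.

/ɪz/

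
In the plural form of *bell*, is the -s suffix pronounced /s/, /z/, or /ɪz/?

The stem *bell* ends in a voiced non-sibilant sound.
The plural suffix surfaces as /ɪz/ after sibilants, /s/ after other voiceless consonants, and /z/ after other voiced sounds.
So the plural -s on *bell* is pronounced /z/.

/z/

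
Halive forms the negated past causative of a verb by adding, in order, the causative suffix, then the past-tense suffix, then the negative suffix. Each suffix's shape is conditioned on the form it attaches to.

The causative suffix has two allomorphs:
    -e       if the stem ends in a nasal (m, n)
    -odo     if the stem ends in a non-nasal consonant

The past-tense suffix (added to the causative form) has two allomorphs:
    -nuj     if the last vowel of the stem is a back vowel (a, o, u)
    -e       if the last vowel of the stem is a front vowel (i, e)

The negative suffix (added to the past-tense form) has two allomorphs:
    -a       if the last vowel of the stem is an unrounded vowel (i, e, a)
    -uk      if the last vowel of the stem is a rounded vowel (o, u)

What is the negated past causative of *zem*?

*zem* — final consonant /m/ (a nasal) → -e → *zeme*.
The last vowel of the causative form *zeme* is /e/, which is a front vowel, so the past-tense suffix is -e, giving *zemee*.
The past-tense form *zemee* — last vowel /e/ (an unrounded vowel) → -a → *zemeea*.

zemeea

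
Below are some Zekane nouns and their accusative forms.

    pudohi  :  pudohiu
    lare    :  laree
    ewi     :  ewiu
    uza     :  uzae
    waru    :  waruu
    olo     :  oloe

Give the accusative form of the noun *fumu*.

The pattern is height harmony: -u when the last vowel of the stem is a high vowel (*pudohi*, *ewi*, *waru*); -e when the last vowel of the stem is a non-high vowel (*lare*, *uza*, *olo*).
The last vowel of *fumu* is /u/, which is a high vowel, so the suffix is -u, giving *fumuu*.

fumuu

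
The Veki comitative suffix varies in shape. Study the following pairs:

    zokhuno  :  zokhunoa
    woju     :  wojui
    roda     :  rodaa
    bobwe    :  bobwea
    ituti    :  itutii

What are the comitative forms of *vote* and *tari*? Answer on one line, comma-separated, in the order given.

votea, tarii

The alternation tracks the last vowel of the stem — -i when the last vowel of the stem is a high vowel (*woju*, *ituti*); -a when the last vowel of the stem is a non-high vowel (*zokhuno*, *roda*, *bobwe*).
*vote* — last vowel /e/ (a non-high vowel) → -a → *votea*.
The last vowel of *tari* is /i/, which is a high vowel, so the suffix is -i, giving *tarii*.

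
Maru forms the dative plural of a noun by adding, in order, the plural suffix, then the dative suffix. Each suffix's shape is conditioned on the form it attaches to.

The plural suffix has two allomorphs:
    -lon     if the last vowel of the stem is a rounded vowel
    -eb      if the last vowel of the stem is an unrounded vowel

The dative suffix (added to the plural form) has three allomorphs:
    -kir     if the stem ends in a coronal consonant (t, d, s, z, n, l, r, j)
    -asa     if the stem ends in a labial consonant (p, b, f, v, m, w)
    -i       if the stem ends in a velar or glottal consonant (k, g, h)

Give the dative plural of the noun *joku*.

jokulonkir

*joku*: last vowel = /u/, a rounded vowel → -lon → *jokulon*.
Since the final consonant of the plural form *jokulon* is /n/ (coronal), it takes -kir, giving *jokulonkir*.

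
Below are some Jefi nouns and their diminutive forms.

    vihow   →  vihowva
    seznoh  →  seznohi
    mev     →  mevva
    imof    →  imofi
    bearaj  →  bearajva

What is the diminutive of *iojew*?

iojewva

The alternation tracks the final consonant of the stem — -i when the stem ends in a voiceless consonant (*seznoh*, *imof*); -va when the stem ends in a voiced consonant (*vihow*, *mev*, *bearaj*).
The final consonant of *iojew* is /w/, which is voiced, so the suffix is -va, giving *iojewva*.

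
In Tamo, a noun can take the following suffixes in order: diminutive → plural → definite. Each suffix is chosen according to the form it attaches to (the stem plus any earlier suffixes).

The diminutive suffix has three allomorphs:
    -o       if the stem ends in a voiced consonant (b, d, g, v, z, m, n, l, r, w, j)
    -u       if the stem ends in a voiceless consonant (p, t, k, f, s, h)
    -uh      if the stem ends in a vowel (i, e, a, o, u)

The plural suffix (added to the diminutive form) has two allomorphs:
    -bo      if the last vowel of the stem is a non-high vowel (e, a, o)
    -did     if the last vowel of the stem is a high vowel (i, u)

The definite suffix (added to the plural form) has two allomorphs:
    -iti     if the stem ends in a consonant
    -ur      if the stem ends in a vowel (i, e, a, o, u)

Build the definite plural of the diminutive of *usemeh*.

Since the final sound of *usemeh* is /h/ (a voiceless consonant), it takes -u, giving *usemehu*.
The last vowel of the diminutive form *usemehu* is /u/, which is a high vowel, so the plural suffix is -did, giving *usemehudid*.
The final sound of the plural form *usemehudid* is /d/, which is a consonant, so the definite suffix is -iti, giving *usemehudiditi*.

usemehudiditi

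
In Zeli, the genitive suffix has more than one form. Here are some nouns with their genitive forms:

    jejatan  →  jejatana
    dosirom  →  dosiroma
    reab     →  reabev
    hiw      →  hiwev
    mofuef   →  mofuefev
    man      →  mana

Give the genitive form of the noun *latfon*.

The alternation tracks the final consonant of the stem — -a when the stem ends in a nasal (*jejatan*, *dosirom*, *man*); -ev when the stem ends in a non-nasal consonant (*reab*, *hiw*, *mofuef*).
The final consonant of *latfon* is /n/, which is a nasal, so the suffix is -a, giving *latfona*.

latfona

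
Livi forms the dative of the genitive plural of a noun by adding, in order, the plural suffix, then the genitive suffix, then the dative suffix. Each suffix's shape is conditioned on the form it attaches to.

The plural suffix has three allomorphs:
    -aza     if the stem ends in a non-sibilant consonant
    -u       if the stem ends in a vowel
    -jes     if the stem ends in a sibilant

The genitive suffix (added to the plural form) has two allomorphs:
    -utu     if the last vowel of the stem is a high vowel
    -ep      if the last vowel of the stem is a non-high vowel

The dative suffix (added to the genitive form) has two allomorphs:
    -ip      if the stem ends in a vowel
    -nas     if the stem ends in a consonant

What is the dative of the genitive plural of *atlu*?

*atlu* — final sound /u/ (a vowel) → -u → *atluu*.
The plural form *atluu*: last vowel = /u/, a high vowel → -utu → *atluuutu*.
The final sound of the genitive form *atluuutu* is /u/, which is a vowel, so the dative suffix is -ip, giving *atluuutuip*.

atluuutuip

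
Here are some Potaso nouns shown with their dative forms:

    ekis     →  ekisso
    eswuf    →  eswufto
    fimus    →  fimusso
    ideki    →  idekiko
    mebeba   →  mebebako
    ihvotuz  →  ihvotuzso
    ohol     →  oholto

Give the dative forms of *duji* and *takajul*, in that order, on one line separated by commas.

dujiko, takajulto

The alternation tracks the final sound of the stem — -so when the stem ends in a sibilant (*ekis*, *fimus*, *ihvotuz*); -to when the stem ends in a non-sibilant consonant (*eswuf*, *ohol*); -ko when the stem ends in a vowel (*ideki*, *mebeba*).
Since the final sound of *duji* is /i/ (a vowel), it takes -ko, giving *dujiko*.
*takajul* — final sound /l/ (a non-sibilant consonant) → -to → *takajulto*.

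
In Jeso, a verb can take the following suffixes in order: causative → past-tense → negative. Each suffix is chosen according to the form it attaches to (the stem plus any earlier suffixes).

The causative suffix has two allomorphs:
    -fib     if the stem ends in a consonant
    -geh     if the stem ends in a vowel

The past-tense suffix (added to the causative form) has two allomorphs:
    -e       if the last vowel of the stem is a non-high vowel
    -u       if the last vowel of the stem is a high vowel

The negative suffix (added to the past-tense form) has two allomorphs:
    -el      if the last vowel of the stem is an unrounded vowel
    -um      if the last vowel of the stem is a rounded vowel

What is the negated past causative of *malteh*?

maltehfibuum

*malteh*: final sound = /h/, a consonant → -fib → *maltehfib*.
Since the last vowel of the causative form *maltehfib* is /i/ (a high vowel), it takes -u, giving *maltehfibu*.
The past-tense form *maltehfibu* — last vowel /u/ (a rounded vowel) → -um → *maltehfibuum*.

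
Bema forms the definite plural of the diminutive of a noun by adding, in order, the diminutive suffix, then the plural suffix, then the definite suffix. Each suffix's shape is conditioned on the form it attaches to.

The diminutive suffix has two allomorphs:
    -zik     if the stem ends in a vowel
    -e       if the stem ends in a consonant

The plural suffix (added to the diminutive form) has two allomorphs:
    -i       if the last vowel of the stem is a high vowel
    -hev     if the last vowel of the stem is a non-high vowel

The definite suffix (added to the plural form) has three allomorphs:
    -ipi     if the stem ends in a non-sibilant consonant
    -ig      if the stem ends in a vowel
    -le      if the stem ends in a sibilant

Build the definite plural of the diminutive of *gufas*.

gufasehevipi

The final sound of *gufas* is /s/, which is a consonant, so the diminutive suffix is -e, giving *gufase*.
The last vowel of the diminutive form *gufase* is /e/, which is a non-high vowel, so the plural suffix is -hev, giving *gufasehev*.
The plural form *gufasehev* — final sound /v/ (a non-sibilant consonant) → -ipi → *gufasehevipi*.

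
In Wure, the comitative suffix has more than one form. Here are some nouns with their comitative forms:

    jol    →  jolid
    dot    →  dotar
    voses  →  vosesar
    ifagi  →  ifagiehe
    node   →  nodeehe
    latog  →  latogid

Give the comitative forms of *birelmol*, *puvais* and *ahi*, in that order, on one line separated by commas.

birelmolid, puvaisar, ahiehe

The alternation tracks the final sound of the stem — -ar when the stem ends in a voiceless consonant (*dot*, *voses*); -id when the stem ends in a voiced consonant (*jol*, *latog*); -ehe when the stem ends in a vowel (*ifagi*, *node*).
The final sound of *birelmol* is /l/, which is a voiced consonant, so the suffix is -id, giving *birelmolid*.
The final sound of *puvais* is /s/, which is a voiceless consonant, so the suffix is -ar, giving *puvaisar*.
*ahi* — final sound /i/ (a vowel) → -ehe → *ahiehe*.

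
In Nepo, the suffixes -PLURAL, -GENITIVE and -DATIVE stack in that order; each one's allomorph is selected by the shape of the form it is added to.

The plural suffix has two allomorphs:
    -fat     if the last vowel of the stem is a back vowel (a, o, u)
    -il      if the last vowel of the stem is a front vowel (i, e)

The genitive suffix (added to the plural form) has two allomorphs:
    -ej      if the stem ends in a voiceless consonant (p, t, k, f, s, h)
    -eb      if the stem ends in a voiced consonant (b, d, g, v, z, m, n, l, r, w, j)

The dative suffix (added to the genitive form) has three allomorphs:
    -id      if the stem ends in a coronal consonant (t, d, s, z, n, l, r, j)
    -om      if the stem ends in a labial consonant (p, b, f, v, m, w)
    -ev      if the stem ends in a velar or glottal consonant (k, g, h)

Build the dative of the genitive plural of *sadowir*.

*sadowir*: last vowel = /i/, a front vowel → -il → *sadowiril*.
The final consonant of the plural form *sadowiril* is /l/, which is voiced, so the genitive suffix is -eb, giving *sadowirileb*.
Since the final consonant of the genitive form *sadowirileb* is /b/ (labial), it takes -om, giving *sadowirilebom*.

sadowirilebom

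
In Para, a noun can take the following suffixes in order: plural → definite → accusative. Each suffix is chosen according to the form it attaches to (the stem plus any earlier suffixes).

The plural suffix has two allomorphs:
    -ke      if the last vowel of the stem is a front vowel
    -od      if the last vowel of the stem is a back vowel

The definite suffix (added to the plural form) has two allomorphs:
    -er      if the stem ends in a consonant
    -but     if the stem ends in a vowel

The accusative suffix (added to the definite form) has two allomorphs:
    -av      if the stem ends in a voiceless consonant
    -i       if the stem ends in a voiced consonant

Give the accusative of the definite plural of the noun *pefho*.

The last vowel of *pefho* is /o/, which is a back vowel, so the plural suffix is -od, giving *pefhood*.
The plural form *pefhood*: final sound = /d/, a consonant → -er → *pefhooder*.
Since the final consonant of the definite form *pefhooder* is /r/ (voiced), it takes -i, giving *pefhooderi*.

pefhooderi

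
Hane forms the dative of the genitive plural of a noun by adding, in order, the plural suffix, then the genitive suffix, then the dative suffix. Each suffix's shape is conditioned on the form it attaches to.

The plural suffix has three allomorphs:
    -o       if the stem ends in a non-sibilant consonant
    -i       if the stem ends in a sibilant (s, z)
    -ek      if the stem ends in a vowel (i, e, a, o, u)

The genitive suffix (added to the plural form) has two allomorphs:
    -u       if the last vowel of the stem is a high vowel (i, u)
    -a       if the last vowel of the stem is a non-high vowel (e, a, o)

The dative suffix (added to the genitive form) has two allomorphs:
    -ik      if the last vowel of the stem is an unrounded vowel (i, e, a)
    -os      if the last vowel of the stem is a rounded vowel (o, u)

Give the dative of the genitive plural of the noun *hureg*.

huregoaik

*hureg*: final sound = /g/, a non-sibilant consonant → -o → *hurego*.
The plural form *hurego* — last vowel /o/ (a non-high vowel) → -a → *huregoa*.
The genitive form *huregoa*: last vowel = /a/, an unrounded vowel → -ik → *huregoaik*.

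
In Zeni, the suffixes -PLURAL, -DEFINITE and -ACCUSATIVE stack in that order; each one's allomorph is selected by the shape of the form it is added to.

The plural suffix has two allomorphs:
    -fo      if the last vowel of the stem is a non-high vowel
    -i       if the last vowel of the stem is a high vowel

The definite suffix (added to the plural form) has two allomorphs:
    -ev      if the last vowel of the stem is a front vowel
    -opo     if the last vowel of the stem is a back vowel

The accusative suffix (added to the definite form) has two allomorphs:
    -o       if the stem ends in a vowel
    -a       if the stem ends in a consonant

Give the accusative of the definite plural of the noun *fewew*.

The last vowel of *fewew* is /e/, which is a non-high vowel, so the plural suffix is -fo, giving *fewewfo*.
Since the last vowel of the plural form *fewewfo* is /o/ (a back vowel), it takes -opo, giving *fewewfoopo*.
The definite form *fewewfoopo*: final sound = /o/, a vowel → -o → *fewewfoopoo*.

fewewfoopoo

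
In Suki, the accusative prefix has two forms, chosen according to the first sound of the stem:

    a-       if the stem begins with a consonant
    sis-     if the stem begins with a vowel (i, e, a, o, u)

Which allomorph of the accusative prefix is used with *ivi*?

sis-

The first sound of *ivi* is /i/, which is a vowel, so the prefix is sis-.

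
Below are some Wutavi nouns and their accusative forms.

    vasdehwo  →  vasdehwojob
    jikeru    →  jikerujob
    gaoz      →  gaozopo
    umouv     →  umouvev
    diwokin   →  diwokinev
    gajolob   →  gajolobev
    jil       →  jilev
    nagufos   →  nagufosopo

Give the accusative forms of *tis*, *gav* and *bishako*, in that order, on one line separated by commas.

tisopo, gavev, bishakojob

The pattern is sibilance of the final sound: -opo when the stem ends in a sibilant (*gaoz*, *nagufos*); -ev when the stem ends in a non-sibilant consonant (*umouv*, *diwokin*, *gajolob*, *jil*); -job when the stem ends in a vowel (*vasdehwo*, *jikeru*).
*tis* — final sound /s/ (a sibilant) → -opo → *tisopo*.
*gav* — final sound /v/ (a non-sibilant consonant) → -ev → *gavev*.
*bishako* — final sound /o/ (a vowel) → -job → *bishakojob*.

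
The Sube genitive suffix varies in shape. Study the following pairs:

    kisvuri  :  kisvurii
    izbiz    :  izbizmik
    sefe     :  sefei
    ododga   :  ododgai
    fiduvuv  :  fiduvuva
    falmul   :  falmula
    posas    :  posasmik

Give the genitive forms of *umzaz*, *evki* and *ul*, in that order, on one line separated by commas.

The suffix is conditioned by the final sound: -mik when the stem ends in a sibilant (*izbiz*, *posas*); -a when the stem ends in a non-sibilant consonant (*fiduvuv*, *falmul*); -i when the stem ends in a vowel (*kisvuri*, *sefe*, *ododga*).
The final sound of *umzaz* is /z/, which is a sibilant, so the suffix is -mik, giving *umzazmik*.
The final sound of *evki* is /i/, which is a vowel, so the suffix is -i, giving *evkii*.
*ul*: final sound = /l/, a non-sibilant consonant → -a → *ula*.

umzazmik, evkii, ula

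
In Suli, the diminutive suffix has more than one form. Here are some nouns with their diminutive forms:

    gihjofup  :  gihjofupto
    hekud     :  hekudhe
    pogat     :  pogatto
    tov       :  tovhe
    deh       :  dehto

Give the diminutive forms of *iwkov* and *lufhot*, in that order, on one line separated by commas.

iwkovhe, lufhotto

Looking at the final consonant of each stem: -to when the stem ends in a voiceless consonant (*gihjofup*, *pogat*, *deh*); -he when the stem ends in a voiced consonant (*hekud*, *tov*).
Since the final consonant of *iwkov* is /v/ (voiced), it takes -he, giving *iwkovhe*.
*lufhot*: final consonant = /t/, voiceless → -to → *lufhotto*.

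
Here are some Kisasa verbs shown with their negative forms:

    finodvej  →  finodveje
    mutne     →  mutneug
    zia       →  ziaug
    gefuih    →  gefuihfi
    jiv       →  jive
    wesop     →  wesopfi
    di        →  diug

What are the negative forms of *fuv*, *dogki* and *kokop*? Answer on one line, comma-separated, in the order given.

Looking at the final sound of each stem: -fi when the stem ends in a voiceless consonant (*gefuih*, *wesop*); -e when the stem ends in a voiced consonant (*finodvej*, *jiv*); -ug when the stem ends in a vowel (*mutne*, *zia*, *di*).
*fuv*: final sound = /v/, a voiced consonant → -e → *fuve*.
*dogki*: final sound = /i/, a vowel → -ug → *dogkiug*.
The final sound of *kokop* is /p/, which is a voiceless consonant, so the suffix is -fi, giving *kokopfi*.

fuve, dogkiug, kokopfi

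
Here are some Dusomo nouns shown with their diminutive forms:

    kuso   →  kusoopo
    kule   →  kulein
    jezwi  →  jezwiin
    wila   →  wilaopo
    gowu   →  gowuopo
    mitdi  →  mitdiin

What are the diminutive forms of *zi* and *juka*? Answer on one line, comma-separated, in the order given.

The suffix is conditioned by the last vowel: -in when the last vowel of the stem is a front vowel (*kule*, *jezwi*, *mitdi*); -opo when the last vowel of the stem is a back vowel (*kuso*, *wila*, *gowu*).
The last vowel of *zi* is /i/, which is a front vowel, so the suffix is -in, giving *ziin*.
*juka*: last vowel = /a/, a back vowel → -opo → *jukaopo*.

ziin, jukaopo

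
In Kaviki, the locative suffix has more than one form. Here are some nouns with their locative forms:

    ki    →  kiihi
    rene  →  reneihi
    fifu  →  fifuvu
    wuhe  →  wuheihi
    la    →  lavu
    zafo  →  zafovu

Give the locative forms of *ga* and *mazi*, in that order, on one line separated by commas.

The suffix is conditioned by the last vowel: -ihi when the last vowel of the stem is a front vowel (*ki*, *rene*, *wuhe*); -vu when the last vowel of the stem is a back vowel (*fifu*, *la*, *zafo*).
*ga*: last vowel = /a/, a back vowel → -vu → *gavu*.
Since the last vowel of *mazi* is /i/ (a front vowel), it takes -ihi, giving *maziihi*.

gavu, maziihi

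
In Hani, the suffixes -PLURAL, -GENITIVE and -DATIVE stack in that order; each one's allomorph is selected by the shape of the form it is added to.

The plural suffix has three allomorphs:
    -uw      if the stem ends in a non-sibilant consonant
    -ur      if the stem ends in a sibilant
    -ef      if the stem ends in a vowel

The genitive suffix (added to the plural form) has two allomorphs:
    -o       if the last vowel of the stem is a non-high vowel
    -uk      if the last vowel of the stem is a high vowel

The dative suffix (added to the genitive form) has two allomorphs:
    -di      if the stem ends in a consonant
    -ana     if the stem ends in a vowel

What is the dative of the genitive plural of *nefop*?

nefopuwukdi

The final sound of *nefop* is /p/, which is a non-sibilant consonant, so the plural suffix is -uw, giving *nefopuw*.
The plural form *nefopuw* — last vowel /u/ (a high vowel) → -uk → *nefopuwuk*.
The genitive form *nefopuwuk*: final sound = /k/, a consonant → -di → *nefopuwukdi*.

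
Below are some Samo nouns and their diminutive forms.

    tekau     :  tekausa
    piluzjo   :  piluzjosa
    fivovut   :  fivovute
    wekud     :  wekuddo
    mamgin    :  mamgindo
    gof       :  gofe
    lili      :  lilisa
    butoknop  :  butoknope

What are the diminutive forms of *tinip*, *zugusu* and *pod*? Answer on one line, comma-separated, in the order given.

tinipe, zugususa, poddo

The alternation tracks the final sound of the stem — -e when the stem ends in a voiceless consonant (*fivovut*, *gof*, *butoknop*); -do when the stem ends in a voiced consonant (*wekud*, *mamgin*); -sa when the stem ends in a vowel (*tekau*, *piluzjo*, *lili*).
*tinip*: final sound = /p/, a voiceless consonant → -e → *tinipe*.
*zugusu*: final sound = /u/, a vowel → -sa → *zugususa*.
The final sound of *pod* is /d/, which is a voiced consonant, so the suffix is -do, giving *poddo*.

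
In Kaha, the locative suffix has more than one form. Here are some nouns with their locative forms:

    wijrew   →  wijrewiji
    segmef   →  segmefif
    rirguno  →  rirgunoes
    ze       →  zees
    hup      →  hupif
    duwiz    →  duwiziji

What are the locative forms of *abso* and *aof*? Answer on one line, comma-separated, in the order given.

The alternation tracks the final sound of the stem — -if when the stem ends in a voiceless consonant (*segmef*, *hup*); -iji when the stem ends in a voiced consonant (*wijrew*, *duwiz*); -es when the stem ends in a vowel (*rirguno*, *ze*).
Since the final sound of *abso* is /o/ (a vowel), it takes -es, giving *absoes*.
*aof* — final sound /f/ (a voiceless consonant) → -if → *aofif*.

absoes, aofif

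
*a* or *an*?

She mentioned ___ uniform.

The indefinite article is chosen by the initial *sound* of the following word, not its spelling.
*uniform* begins with the sound /juː/ (u pronounced /juː/) — a consonant sound.
So the article is *a*: She mentioned a uniform.

a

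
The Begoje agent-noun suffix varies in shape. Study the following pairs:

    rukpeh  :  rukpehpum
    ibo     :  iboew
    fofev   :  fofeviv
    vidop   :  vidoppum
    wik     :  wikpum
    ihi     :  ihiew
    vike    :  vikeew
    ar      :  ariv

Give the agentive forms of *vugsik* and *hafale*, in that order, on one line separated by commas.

Looking at the final sound of each stem: -pum when the stem ends in a voiceless consonant (*rukpeh*, *vidop*, *wik*); -iv when the stem ends in a voiced consonant (*fofev*, *ar*); -ew when the stem ends in a vowel (*ibo*, *ihi*, *vike*).
Since the final sound of *vugsik* is /k/ (a voiceless consonant), it takes -pum, giving *vugsikpum*.
*hafale* — final sound /e/ (a vowel) → -ew → *hafaleew*.

vugsikpum, hafaleew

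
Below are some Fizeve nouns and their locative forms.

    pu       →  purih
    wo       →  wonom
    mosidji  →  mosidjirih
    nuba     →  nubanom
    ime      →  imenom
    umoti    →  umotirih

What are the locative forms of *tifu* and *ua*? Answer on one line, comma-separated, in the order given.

Looking at the last vowel of each stem: -rih when the last vowel of the stem is a high vowel (*pu*, *mosidji*, *umoti*); -nom when the last vowel of the stem is a non-high vowel (*wo*, *nuba*, *ime*).
*tifu* — last vowel /u/ (a high vowel) → -rih → *tifurih*.
The last vowel of *ua* is /a/, which is a non-high vowel, so the suffix is -nom, giving *uanom*.

tifurih, uanom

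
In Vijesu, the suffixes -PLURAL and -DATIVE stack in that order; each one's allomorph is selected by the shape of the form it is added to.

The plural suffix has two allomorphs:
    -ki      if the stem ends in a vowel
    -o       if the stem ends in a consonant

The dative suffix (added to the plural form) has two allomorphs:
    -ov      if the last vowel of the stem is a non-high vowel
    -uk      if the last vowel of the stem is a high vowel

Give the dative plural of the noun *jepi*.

jepikiuk

Since the final sound of *jepi* is /i/ (a vowel), it takes -ki, giving *jepiki*.
The plural form *jepiki*: last vowel = /i/, a high vowel → -uk → *jepikiuk*.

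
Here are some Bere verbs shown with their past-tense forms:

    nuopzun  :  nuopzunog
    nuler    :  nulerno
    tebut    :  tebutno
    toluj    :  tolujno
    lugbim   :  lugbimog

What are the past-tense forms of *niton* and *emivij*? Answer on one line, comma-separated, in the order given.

The pattern is nasality of the final consonant: -og when the stem ends in a nasal (*nuopzun*, *lugbim*); -no when the stem ends in a non-nasal consonant (*nuler*, *tebut*, *toluj*).
The final consonant of *niton* is /n/, which is a nasal, so the suffix is -og, giving *nitonog*.
The final consonant of *emivij* is /j/, which is non-nasal, so the suffix is -no, giving *emivijno*.

nitonog, emivijno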